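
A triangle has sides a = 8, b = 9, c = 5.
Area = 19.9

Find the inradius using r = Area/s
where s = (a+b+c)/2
s = (8 + 9 + 5)/2 = 22/2 = 11
r = Area/s = 19.9/11 ≈ 1.80909

r = 1.809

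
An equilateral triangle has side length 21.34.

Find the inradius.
r = Area/s with s the semi-perimeter.
Area = (√3/4)·21.34² = (√3/4)·455.3956 ≈ 0.433013·455.3956 ≈ 197.192
s = 3·21.34/2 = 32.01
r ≈ 197.192/32.01 ≈ 6.16033
(Equivalently r = side/(2√3) = 21.34/3.4641 ≈ 6.16033.)

r = 6.16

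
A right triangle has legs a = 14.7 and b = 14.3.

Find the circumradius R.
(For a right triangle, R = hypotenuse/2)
Hypotenuse c = √(a² + b²) = √(216.09 + 204.49) = √420.58 ≈ 20.508
R = c/2 ≈ 20.508/2 ≈ 10.254

R = 10.25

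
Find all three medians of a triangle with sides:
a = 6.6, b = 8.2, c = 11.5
Median formula: m_a = ½√(2b² + 2c² − a²) (and cyclically). a² = 43.56, b² = 67.24, c² = 132.25.
m_a = ½√(2·67.24 + 2·132.25 − 43.56) = ½√355.42 ≈ ½·18.8526 ≈ 9.42629
m_b = ½√(2·43.56 + 2·132.25 − 67.24) = ½√284.38 ≈ ½·16.8636 ≈ 8.43179
m_c = ½√(2·43.56 + 2·67.24 − 132.25) = ½√89.35 ≈ ½·9.45251 ≈ 4.72626

m_a = 9.426, m_b = 8.432, m_c = 4.726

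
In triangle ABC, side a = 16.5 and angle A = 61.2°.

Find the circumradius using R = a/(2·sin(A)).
R = a/(2·sin(A)) = 16.5/(2·sin(61.2°))
sin(61.2°) ≈ 0.876307
R ≈ 16.5/(2·0.876307) = 16.5/1.75261 ≈ 9.41451

R = 9.415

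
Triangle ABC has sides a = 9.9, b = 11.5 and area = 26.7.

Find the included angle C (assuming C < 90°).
Area = ½·a·b·sin(C)  ⇒  sin(C) = 2·Area/(a·b) = 2·26.7/(9.9·11.5) = 53.4/113.85 ≈ 0.469038
C = arcsin(0.469038) ≈ 27.9719° (taking the acute solution since C < 90°)

C = 27.97°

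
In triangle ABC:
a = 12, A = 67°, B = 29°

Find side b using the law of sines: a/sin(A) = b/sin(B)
a/sin(A) = b/sin(B)  ⇒  b = a·sin(B)/sin(A) = 12·sin(29°)/sin(67°)
sin(29°) ≈ 0.48481, sin(67°) ≈ 0.920505
b ≈ 12·0.48481/0.920505 ≈ 5.81772/0.920505 ≈ 6.32014

b = 6.32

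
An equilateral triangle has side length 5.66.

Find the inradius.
r = Area/s with s the semi-perimeter.
Area = (√3/4)·5.66² = (√3/4)·32.0356 ≈ 0.433013·32.0356 ≈ 13.8718
s = 3·5.66/2 = 8.49
r ≈ 13.8718/8.49 ≈ 1.6339
(Equivalently r = side/(2√3) = 5.66/3.4641 ≈ 1.6339.)

r = 1.634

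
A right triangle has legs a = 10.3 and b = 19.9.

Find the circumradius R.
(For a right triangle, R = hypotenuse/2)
Hypotenuse c = √(a² + b²) = √(106.09 + 396.01) = √502.1 ≈ 22.4076
R = c/2 ≈ 22.4076/2 ≈ 11.2038

R = 11.2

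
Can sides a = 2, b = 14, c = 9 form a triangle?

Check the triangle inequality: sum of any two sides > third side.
a + b vs c: 2 + 14 = 16 > 9  ✓
a + c vs b: 2 + 9 = 11 ≤ 14  ✗
b + c vs a: 14 + 9 = 23 > 2  ✓

No: 2 + 9 = 11 is not > 14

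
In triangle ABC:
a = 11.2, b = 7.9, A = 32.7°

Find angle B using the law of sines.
a/sin(A) = b/sin(B)  ⇒  sin(B) = b·sin(A)/a = 7.9·sin(32.7°)/11.2
sin(32.7°) ≈ 0.54024
sin(B) ≈ 7.9·0.54024/11.2 ≈ 4.2679/11.2 ≈ 0.381062
B = arcsin(0.381062) ≈ 22.3995°
(Since b ≤ a we need B ≤ A, so the obtuse alternative 180° − 22.3995° ≈ 157.6° is rejected.)

B = 22.4°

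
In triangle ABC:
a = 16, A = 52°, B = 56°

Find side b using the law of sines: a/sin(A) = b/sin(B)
a/sin(A) = b/sin(B)  ⇒  b = a·sin(B)/sin(A) = 16·sin(56°)/sin(52°)
sin(56°) ≈ 0.829038, sin(52°) ≈ 0.788011
b ≈ 16·0.829038/0.788011 ≈ 13.2646/0.788011 ≈ 16.833

b = 16.83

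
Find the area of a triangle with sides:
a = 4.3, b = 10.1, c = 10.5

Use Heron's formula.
s = (4.3 + 10.1 + 10.5)/2 = 24.9/2 = 12.45
s − a = 8.15, s − b = 2.35, s − c = 1.95
s(s−a)(s−b)(s−c) = 12.45·8.15·2.35·1.95 ≈ 464.975
Area = √464.975 ≈ 21.5633

Area = 21.56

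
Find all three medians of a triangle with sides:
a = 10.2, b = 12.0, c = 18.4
Median formula: m_a = ½√(2b² + 2c² − a²) (and cyclically). a² = 104.04, b² = 144, c² = 338.56.
m_a = ½√(2·144 + 2·338.56 − 104.04) = ½√861.08 ≈ ½·29.3442 ≈ 14.6721
m_b = ½√(2·104.04 + 2·338.56 − 144) = ½√741.2 ≈ ½·27.225 ≈ 13.6125
m_c = ½√(2·104.04 + 2·144 − 338.56) = ½√157.52 ≈ ½·12.5507 ≈ 6.27535

m_a = 14.67, m_b = 13.61, m_c = 6.275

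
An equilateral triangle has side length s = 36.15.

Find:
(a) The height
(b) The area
(a) The height splits the triangle into two 30-60-90 halves: h = s·√3/2 = 36.15·1.73205/2 ≈ 62.6136/2 ≈ 31.3068
(b) Area = (√3/4)·s² = (√3/4)·36.15² = (√3/4)·1306.8225 ≈ 0.433013·1306.8225 ≈ 565.871

Height = 31.31, Area = 565.9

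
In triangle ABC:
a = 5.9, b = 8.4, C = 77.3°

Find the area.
Two sides and the included angle (SAS): A = ½·a·b·sin(C) = ½·5.9·8.4·sin(77.3°)
sin(77.3°) ≈ 0.975535
A ≈ ½·49.56·0.975535 = 24.78·0.975535 ≈ 24.1737

Area = 24.17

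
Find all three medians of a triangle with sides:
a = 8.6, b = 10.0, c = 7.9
Median formula: m_a = ½√(2b² + 2c² − a²) (and cyclically). a² = 73.96, b² = 100, c² = 62.41.
m_a = ½√(2·100 + 2·62.41 − 73.96) = ½√250.86 ≈ ½·15.8386 ≈ 7.91928
m_b = ½√(2·73.96 + 2·62.41 − 100) = ½√172.74 ≈ ½·13.1431 ≈ 6.57153
m_c = ½√(2·73.96 + 2·100 − 62.41) = ½√285.51 ≈ ½·16.897 ≈ 8.44852

m_a = 7.919, m_b = 6.572, m_c = 8.449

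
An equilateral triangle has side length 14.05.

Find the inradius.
r = Area/s with s the semi-perimeter.
Area = (√3/4)·14.05² = (√3/4)·197.4025 ≈ 0.433013·197.4025 ≈ 85.4778
s = 3·14.05/2 = 21.075
r ≈ 85.4778/21.075 ≈ 4.05589
(Equivalently r = side/(2√3) = 14.05/3.4641 ≈ 4.05589.)

r = 4.056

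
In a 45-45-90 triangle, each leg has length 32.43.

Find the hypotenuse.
In a 45-45-90 triangle the sides are in ratio 1 : 1 : √2, so hypotenuse = leg·√2.
Hypotenuse = 32.43·√2 ≈ 32.43·1.41421 ≈ 45.8629

Hypotenuse = 32.43√2 = 45.86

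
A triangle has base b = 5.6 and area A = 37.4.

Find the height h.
A = ½·b·h  ⇒  h = 2A/b = 2·37.4/5.6 = 74.8/5.6 ≈ 13.3571

h = 13.36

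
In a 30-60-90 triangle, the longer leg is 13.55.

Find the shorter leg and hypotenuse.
In a 30-60-90 triangle the sides are in ratio 1 : √3 : 2, so short leg = long leg/√3 and hypotenuse = 2·(short leg).
Short leg = 13.55/√3 ≈ 13.55/1.73205 ≈ 7.8231
Hypotenuse = 2·7.8231 ≈ 15.6462

Short leg = 7.823, Hypotenuse = 15.65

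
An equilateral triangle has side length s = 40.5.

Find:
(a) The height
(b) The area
(a) The height splits the triangle into two 30-60-90 halves: h = s·√3/2 = 40.5·1.73205/2 ≈ 70.1481/2 ≈ 35.074
(b) Area = (√3/4)·s² = (√3/4)·40.5² = (√3/4)·1640.25 ≈ 0.433013·1640.25 ≈ 710.249

Height = 35.07, Area = 710.2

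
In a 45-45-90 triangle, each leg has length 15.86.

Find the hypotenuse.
In a 45-45-90 triangle the sides are in ratio 1 : 1 : √2, so hypotenuse = leg·√2.
Hypotenuse = 15.86·√2 ≈ 15.86·1.41421 ≈ 22.4294

Hypotenuse = 15.86√2 = 22.43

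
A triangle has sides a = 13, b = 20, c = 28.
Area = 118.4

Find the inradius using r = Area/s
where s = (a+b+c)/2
s = (13 + 20 + 28)/2 = 61/2 = 30.5
r = Area/s = 118.4/30.5 ≈ 3.88197

r = 3.882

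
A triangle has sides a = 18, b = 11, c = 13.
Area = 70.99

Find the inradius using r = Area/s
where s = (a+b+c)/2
s = (18 + 11 + 13)/2 = 42/2 = 21
r = Area/s = 70.99/21 ≈ 3.38048

r = 3.38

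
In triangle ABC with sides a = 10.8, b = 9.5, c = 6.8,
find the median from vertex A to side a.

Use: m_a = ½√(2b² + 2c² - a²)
m_a = ½√(2·9.5² + 2·6.8² − 10.8²) = ½√(2·90.25 + 2·46.24 − 116.64) = ½√(180.5 + 92.48 − 116.64) = ½√156.34
√156.34 ≈ 12.5036, so m_a ≈ 6.2518

m_a = 6.252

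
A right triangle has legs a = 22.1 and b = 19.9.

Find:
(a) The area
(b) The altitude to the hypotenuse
(a) The legs are perpendicular, so Area = ½·a·b = ½·22.1·19.9 = ½·439.79 = 219.895
(b) Hypotenuse c = √(a² + b²) = √(488.41 + 396.01) = √884.42 ≈ 29.7392
    Area = ½·c·h_c  ⇒  h_c = 2·Area/c = 439.79/29.7392 ≈ 14.7882

Area = 219.895, h_c = 14.79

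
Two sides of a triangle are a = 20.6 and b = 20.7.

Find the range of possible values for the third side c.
Triangle inequality: |a − b| < c < a + b
|a − b| = |20.6 − 20.7| = 0.1
a + b = 20.6 + 20.7 = 41.3

0.1 < c < 41.3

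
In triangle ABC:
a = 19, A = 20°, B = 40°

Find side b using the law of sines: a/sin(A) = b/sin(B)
a/sin(A) = b/sin(B)  ⇒  b = a·sin(B)/sin(A) = 19·sin(40°)/sin(20°)
sin(40°) ≈ 0.642788, sin(20°) ≈ 0.34202
b ≈ 19·0.642788/0.34202 ≈ 12.213/0.34202 ≈ 35.7083

b = 35.71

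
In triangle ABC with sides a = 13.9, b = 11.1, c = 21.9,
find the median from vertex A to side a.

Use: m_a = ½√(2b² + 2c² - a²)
m_a = ½√(2·11.1² + 2·21.9² − 13.9²) = ½√(2·123.21 + 2·479.61 − 193.21) = ½√(246.42 + 959.22 − 193.21) = ½√1012.43
√1012.43 ≈ 31.8187, so m_a ≈ 15.9094

m_a = 15.91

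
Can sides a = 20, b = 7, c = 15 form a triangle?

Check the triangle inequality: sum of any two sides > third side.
a + b vs c: 20 + 7 = 27 > 15  ✓
a + c vs b: 20 + 15 = 35 > 7  ✓
b + c vs a: 7 + 15 = 22 > 20  ✓

Yes, triangle inequality satisfied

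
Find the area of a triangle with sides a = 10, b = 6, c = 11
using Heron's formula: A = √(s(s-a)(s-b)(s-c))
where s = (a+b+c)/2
s = (10 + 6 + 11)/2 = 27/2 = 13.5
s − a = 3.5, s − b = 7.5, s − c = 2.5
s(s−a)(s−b)(s−c) = 13.5·3.5·7.5·2.5 = 885.9375
Area = √885.9375 ≈ 29.7647

s = 13.5, Area = 29.76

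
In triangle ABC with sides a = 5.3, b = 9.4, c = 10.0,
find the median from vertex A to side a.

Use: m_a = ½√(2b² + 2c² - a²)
m_a = ½√(2·9.4² + 2·10.0² − 5.3²) = ½√(2·88.36 + 2·100 − 28.09) = ½√(176.72 + 200 − 28.09) = ½√348.63
√348.63 ≈ 18.6716, so m_a ≈ 9.33582

m_a = 9.336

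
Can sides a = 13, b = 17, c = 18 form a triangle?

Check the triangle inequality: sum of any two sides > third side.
a + b vs c: 13 + 17 = 30 > 18  ✓
a + c vs b: 13 + 18 = 31 > 17  ✓
b + c vs a: 17 + 18 = 35 > 13  ✓

Yes, triangle inequality satisfied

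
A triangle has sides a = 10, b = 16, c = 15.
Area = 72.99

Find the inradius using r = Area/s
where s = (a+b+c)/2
s = (10 + 16 + 15)/2 = 41/2 = 20.5
r = Area/s = 72.99/20.5 ≈ 3.56049

r = 3.56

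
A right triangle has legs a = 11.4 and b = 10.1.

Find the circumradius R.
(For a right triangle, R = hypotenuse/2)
Hypotenuse c = √(a² + b²) = √(129.96 + 102.01) = √231.97 ≈ 15.2306
R = c/2 ≈ 15.2306/2 ≈ 7.61528

R = 7.615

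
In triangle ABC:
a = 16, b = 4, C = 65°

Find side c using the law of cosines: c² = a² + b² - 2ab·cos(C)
c² = 16² + 4² − 2·16·4·cos(65°)
cos(65°) ≈ 0.422618
c² ≈ 256 + 16 − 128·(0.422618) ≈ 272 − 54.0951 ≈ 217.905
c ≈ √217.905 ≈ 14.7616

c = 14.76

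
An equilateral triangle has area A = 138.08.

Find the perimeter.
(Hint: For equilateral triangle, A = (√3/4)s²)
A = (√3/4)s²  ⇒  s² = 4A/√3 = 4·138.08/√3 = 552.32/1.73205 ≈ 318.882
s ≈ √318.882 ≈ 17.8573
Perimeter = 3s ≈ 3·17.8573 ≈ 53.5718

Perimeter = 53.57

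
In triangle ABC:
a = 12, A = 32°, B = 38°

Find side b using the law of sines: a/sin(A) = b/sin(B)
a/sin(A) = b/sin(B)  ⇒  b = a·sin(B)/sin(A) = 12·sin(38°)/sin(32°)
sin(38°) ≈ 0.615661, sin(32°) ≈ 0.529919
b ≈ 12·0.615661/0.529919 ≈ 7.38794/0.529919 ≈ 13.9416

b = 13.94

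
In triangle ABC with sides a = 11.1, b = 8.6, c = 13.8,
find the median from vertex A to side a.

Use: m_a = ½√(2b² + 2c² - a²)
m_a = ½√(2·8.6² + 2·13.8² − 11.1²) = ½√(2·73.96 + 2·190.44 − 123.21) = ½√(147.92 + 380.88 − 123.21) = ½√405.59
√405.59 ≈ 20.1393, so m_a ≈ 10.0696

m_a = 10.07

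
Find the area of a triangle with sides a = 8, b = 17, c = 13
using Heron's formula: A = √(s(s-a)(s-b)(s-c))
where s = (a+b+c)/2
s = (8 + 17 + 13)/2 = 38/2 = 19
s − a = 11, s − b = 2, s − c = 6
s(s−a)(s−b)(s−c) = 19·11·2·6 = 2508
Area = √2508 ≈ 50.0799

s = 19.0, Area = 50.08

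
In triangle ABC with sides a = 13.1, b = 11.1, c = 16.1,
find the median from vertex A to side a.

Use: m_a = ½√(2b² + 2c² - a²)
m_a = ½√(2·11.1² + 2·16.1² − 13.1²) = ½√(2·123.21 + 2·259.21 − 171.61) = ½√(246.42 + 518.42 − 171.61) = ½√593.23
√593.23 ≈ 24.3563, so m_a ≈ 12.1782

m_a = 12.18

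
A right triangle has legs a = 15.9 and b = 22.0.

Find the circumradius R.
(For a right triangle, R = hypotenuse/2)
Hypotenuse c = √(a² + b²) = √(252.81 + 484) = √736.81 ≈ 27.1442
R = c/2 ≈ 27.1442/2 ≈ 13.5721

R = 13.57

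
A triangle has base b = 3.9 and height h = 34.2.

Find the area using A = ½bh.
A = ½·b·h = ½·3.9·34.2 = ½·133.38 = 66.69

Area = 66.69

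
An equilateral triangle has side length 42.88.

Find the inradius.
r = Area/s with s the semi-perimeter.
Area = (√3/4)·42.88² = (√3/4)·1838.6944 ≈ 0.433013·1838.6944 ≈ 796.178
s = 3·42.88/2 = 64.32
r ≈ 796.178/64.32 ≈ 12.3784
(Equivalently r = side/(2√3) = 42.88/3.4641 ≈ 12.3784.)

r = 12.38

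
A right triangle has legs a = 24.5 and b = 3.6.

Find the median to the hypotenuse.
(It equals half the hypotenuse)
Hypotenuse c = √(a² + b²) = √(600.25 + 12.96) = √613.21 ≈ 24.7631
Median to hypotenuse = c/2 ≈ 24.7631/2 ≈ 12.3815

Median = 12.38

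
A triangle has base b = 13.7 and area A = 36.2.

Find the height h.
A = ½·b·h  ⇒  h = 2A/b = 2·36.2/13.7 = 72.4/13.7 ≈ 5.28467

h = 5.285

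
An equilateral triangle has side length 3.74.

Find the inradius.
r = Area/s with s the semi-perimeter.
Area = (√3/4)·3.74² = (√3/4)·13.9876 ≈ 0.433013·13.9876 ≈ 6.05681
s = 3·3.74/2 = 5.61
r ≈ 6.05681/5.61 ≈ 1.07965
(Equivalently r = side/(2√3) = 3.74/3.4641 ≈ 1.07965.)

r = 1.08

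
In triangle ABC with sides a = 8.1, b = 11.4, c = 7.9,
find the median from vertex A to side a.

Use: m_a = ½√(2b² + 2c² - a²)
m_a = ½√(2·11.4² + 2·7.9² − 8.1²) = ½√(2·129.96 + 2·62.41 − 65.61) = ½√(259.92 + 124.82 − 65.61) = ½√319.13
√319.13 ≈ 17.8642, so m_a ≈ 8.93211

m_a = 8.932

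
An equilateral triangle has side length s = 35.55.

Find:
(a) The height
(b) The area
(a) The height splits the triangle into two 30-60-90 halves: h = s·√3/2 = 35.55·1.73205/2 ≈ 61.5744/2 ≈ 30.7872
(b) Area = (√3/4)·s² = (√3/4)·35.55² = (√3/4)·1263.8025 ≈ 0.433013·1263.8025 ≈ 547.243

Height = 30.79, Area = 547.2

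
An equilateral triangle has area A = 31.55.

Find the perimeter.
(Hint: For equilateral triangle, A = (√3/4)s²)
A = (√3/4)s²  ⇒  s² = 4A/√3 = 4·31.55/√3 = 126.2/1.73205 ≈ 72.8616
s ≈ √72.8616 ≈ 8.5359
Perimeter = 3s ≈ 3·8.5359 ≈ 25.6077

Perimeter = 25.61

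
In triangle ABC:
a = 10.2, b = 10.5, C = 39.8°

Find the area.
Two sides and the included angle (SAS): A = ½·a·b·sin(C) = ½·10.2·10.5·sin(39.8°)
sin(39.8°) ≈ 0.64011
A ≈ ½·107.1·0.64011 = 53.55·0.64011 ≈ 34.2779

Area = 34.28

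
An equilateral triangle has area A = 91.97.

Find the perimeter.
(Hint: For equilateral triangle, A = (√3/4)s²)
A = (√3/4)s²  ⇒  s² = 4A/√3 = 4·91.97/√3 = 367.88/1.73205 ≈ 212.396
s ≈ √212.396 ≈ 14.5738
Perimeter = 3s ≈ 3·14.5738 ≈ 43.7214

Perimeter = 43.72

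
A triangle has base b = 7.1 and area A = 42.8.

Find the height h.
A = ½·b·h  ⇒  h = 2A/b = 2·42.8/7.1 = 85.6/7.1 ≈ 12.0563

h = 12.06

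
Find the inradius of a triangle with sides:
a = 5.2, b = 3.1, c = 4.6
r = Area/s where s is the semi-perimeter.
s = (5.2 + 3.1 + 4.6)/2 = 12.9/2 = 6.45
Area = √(s(s−a)(s−b)(s−c)) = √(6.45·1.25·3.35·1.85) ≈ √49.9673 ≈ 7.06876
r ≈ 7.06876/6.45 ≈ 1.09593

r = 1.096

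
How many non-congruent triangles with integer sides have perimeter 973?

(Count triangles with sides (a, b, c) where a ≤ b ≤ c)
Let a ≤ b ≤ c with a + b + c = 973. The only binding inequality is a + b > c, i.e. 973 − c > c, so c < 973/2; and c ≥ 973/3 since c is the largest side.
So 325 ≤ c ≤ 486. For each c, b runs from ⌈(973 − c)/2⌉ up to c (then a = 973 − b − c satisfies 1 ≤ a ≤ b automatically), giving c − ⌈(973 − c)/2⌉ + 1 choices.
Summing over c: 2 + 3 + 5 + 6 + … + 242 + 243  (162 terms, c = 325, …, 486) = 19845
Check (closed form: nearest integer to p²/48 for even p, (p+3)²/48 for odd p): (973+3)²/48 = 976²/48 = 952576/48 ≈ 19845.33 → 19845

19845 triangles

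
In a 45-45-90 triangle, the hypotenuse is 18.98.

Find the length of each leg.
In a 45-45-90 triangle hypotenuse = leg·√2, so leg = hypotenuse/√2.
Leg = 18.98/√2 ≈ 18.98/1.41421 ≈ 13.4209

Each leg = 13.42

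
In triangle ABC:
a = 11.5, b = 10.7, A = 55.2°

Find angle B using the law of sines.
a/sin(A) = b/sin(B)  ⇒  sin(B) = b·sin(A)/a = 10.7·sin(55.2°)/11.5
sin(55.2°) ≈ 0.821149
sin(B) ≈ 10.7·0.821149/11.5 ≈ 8.7863/11.5 ≈ 0.764026
B = arcsin(0.764026) ≈ 49.8204°
(Since b ≤ a we need B ≤ A, so the obtuse alternative 180° − 49.8204° ≈ 130.18° is rejected.)

B = 49.82°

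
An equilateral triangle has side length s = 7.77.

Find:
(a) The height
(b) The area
(a) The height splits the triangle into two 30-60-90 halves: h = s·√3/2 = 7.77·1.73205/2 ≈ 13.458/2 ≈ 6.72902
(b) Area = (√3/4)·s² = (√3/4)·7.77² = (√3/4)·60.3729 ≈ 0.433013·60.3729 ≈ 26.1422

Height = 6.729, Area = 26.14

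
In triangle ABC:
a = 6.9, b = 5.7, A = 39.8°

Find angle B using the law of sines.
a/sin(A) = b/sin(B)  ⇒  sin(B) = b·sin(A)/a = 5.7·sin(39.8°)/6.9
sin(39.8°) ≈ 0.64011
sin(B) ≈ 5.7·0.64011/6.9 ≈ 3.64863/6.9 ≈ 0.528786
B = arcsin(0.528786) ≈ 31.9235°
(Since b ≤ a we need B ≤ A, so the obtuse alternative 180° − 31.9235° ≈ 148.077° is rejected.)

B = 31.92°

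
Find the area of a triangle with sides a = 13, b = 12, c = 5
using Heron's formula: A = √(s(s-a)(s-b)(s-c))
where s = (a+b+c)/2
s = (13 + 12 + 5)/2 = 30/2 = 15
s − a = 2, s − b = 3, s − c = 10
s(s−a)(s−b)(s−c) = 15·2·3·10 = 900
Area = √900 ≈ 30

s = 15.0, Area = 30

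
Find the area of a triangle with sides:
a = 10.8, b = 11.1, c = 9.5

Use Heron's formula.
s = (10.8 + 11.1 + 9.5)/2 = 31.4/2 = 15.7
s − a = 4.9, s − b = 4.6, s − c = 6.2
s(s−a)(s−b)(s−c) = 15.7·4.9·4.6·6.2 ≈ 2194.04
Area = √2194.04 ≈ 46.8406

Area = 46.84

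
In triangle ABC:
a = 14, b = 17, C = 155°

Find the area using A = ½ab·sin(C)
A = ½·a·b·sin(C) = ½·14·17·sin(155°)
sin(155°) ≈ 0.422618
A ≈ ½·238·0.422618 = 119·0.422618 ≈ 50.2916

Area = 50.29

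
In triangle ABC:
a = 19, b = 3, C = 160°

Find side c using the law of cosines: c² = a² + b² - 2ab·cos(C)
c² = 19² + 3² − 2·19·3·cos(160°)
cos(160°) ≈ -0.939693
c² ≈ 361 + 9 − 114·(-0.939693) ≈ 370 + 107.125 ≈ 477.125
c ≈ √477.125 ≈ 21.8432

c = 21.84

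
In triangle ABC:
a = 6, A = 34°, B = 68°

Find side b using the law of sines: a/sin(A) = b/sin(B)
a/sin(A) = b/sin(B)  ⇒  b = a·sin(B)/sin(A) = 6·sin(68°)/sin(34°)
sin(68°) ≈ 0.927184, sin(34°) ≈ 0.559193
b ≈ 6·0.927184/0.559193 ≈ 5.5631/0.559193 ≈ 9.94845

b = 9.948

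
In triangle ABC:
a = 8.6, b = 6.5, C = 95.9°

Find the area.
Two sides and the included angle (SAS): A = ½·a·b·sin(C) = ½·8.6·6.5·sin(95.9°)
sin(95.9°) ≈ 0.994703
A ≈ ½·55.9·0.994703 = 27.95·0.994703 ≈ 27.8019

Area = 27.8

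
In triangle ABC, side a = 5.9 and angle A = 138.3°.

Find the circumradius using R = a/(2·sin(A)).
R = a/(2·sin(A)) = 5.9/(2·sin(138.3°))
sin(138.3°) ≈ 0.66523
R ≈ 5.9/(2·0.66523) = 5.9/1.33046 ≈ 4.43455

R = 4.435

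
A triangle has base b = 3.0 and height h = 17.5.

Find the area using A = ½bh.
A = ½·b·h = ½·3.0·17.5 = ½·52.5 = 26.25

Area = 26.25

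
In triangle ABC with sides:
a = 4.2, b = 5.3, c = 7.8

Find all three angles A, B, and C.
Law of cosines for each angle (a² = 17.64, b² = 28.09, c² = 60.84):
cos(A) = (b² + c² − a²)/(2bc) = (28.09 + 60.84 − 17.64)/(2·5.3·7.8) = 71.29/82.68 ≈ 0.86224  ⇒  A ≈ 30.431°
cos(B) = (a² + c² − b²)/(2ac) = (17.64 + 60.84 − 28.09)/(2·4.2·7.8) = 50.39/65.52 ≈ 0.769078  ⇒  B ≈ 39.7288°
cos(C) = (a² + b² − c²)/(2ab) = (17.64 + 28.09 − 60.84)/(2·4.2·5.3) = -15.11/44.52 ≈ -0.339398  ⇒  C ≈ 109.84°
Check: A + B + C ≈ 180°

A = 30.43°, B = 39.73°, C = 109.8°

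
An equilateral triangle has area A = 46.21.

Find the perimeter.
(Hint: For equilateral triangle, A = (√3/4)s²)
A = (√3/4)s²  ⇒  s² = 4A/√3 = 4·46.21/√3 = 184.84/1.73205 ≈ 106.717
s ≈ √106.717 ≈ 10.3304
Perimeter = 3s ≈ 3·10.3304 ≈ 30.9912

Perimeter = 30.99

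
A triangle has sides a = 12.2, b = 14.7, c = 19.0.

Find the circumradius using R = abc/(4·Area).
First find the area with Heron's formula.
s = (12.2 + 14.7 + 19.0)/2 = 22.95
Area = √(s(s−a)(s−b)(s−c)) = √(22.95·10.75·8.25·3.95) ≈ √8039.74 ≈ 89.6646
abc = 12.2·14.7·19.0 = 3407.46
R = abc/(4·Area) ≈ 3407.46/(4·89.6646) = 3407.46/358.658 ≈ 9.50057

R = 9.501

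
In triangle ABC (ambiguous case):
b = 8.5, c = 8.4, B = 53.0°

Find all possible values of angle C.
b/sin(B) = c/sin(C)  ⇒  sin(C) = c·sin(B)/b = 8.4·sin(53.0°)/8.5
sin(53.0°) ≈ 0.798636
sin(C) ≈ 8.4·0.798636/8.5 ≈ 6.70854/8.5 ≈ 0.78924
Candidate 1: C₁ = arcsin(0.78924) ≈ 52.1145°  →  A = 180° − 53.0° − 52.1145° ≈ 74.8855° > 0, valid
Candidate 2: C₂ = 180° − C₁ ≈ 127.885°  →  A = 180° − 53.0° − 127.885° ≈ -0.8855° ≤ 0, not a valid triangle

C = 52.11° (one solution)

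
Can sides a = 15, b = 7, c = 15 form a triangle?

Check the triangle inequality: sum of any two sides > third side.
a + b vs c: 15 + 7 = 22 > 15  ✓
a + c vs b: 15 + 15 = 30 > 7  ✓
b + c vs a: 7 + 15 = 22 > 15  ✓

Yes, triangle inequality satisfied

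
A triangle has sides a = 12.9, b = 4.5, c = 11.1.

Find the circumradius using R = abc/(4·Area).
First find the area with Heron's formula.
s = (12.9 + 4.5 + 11.1)/2 = 14.25
Area = √(s(s−a)(s−b)(s−c)) = √(14.25·1.35·9.75·3.15) ≈ √590.832 ≈ 24.307
abc = 12.9·4.5·11.1 = 644.355
R = abc/(4·Area) ≈ 644.355/(4·24.307) = 644.355/97.2281 ≈ 6.62725

R = 6.627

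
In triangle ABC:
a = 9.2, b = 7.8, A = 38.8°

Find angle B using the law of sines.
a/sin(A) = b/sin(B)  ⇒  sin(B) = b·sin(A)/a = 7.8·sin(38.8°)/9.2
sin(38.8°) ≈ 0.626604
sin(B) ≈ 7.8·0.626604/9.2 ≈ 4.88751/9.2 ≈ 0.531251
B = arcsin(0.531251) ≈ 32.09°
(Since b ≤ a we need B ≤ A, so the obtuse alternative 180° − 32.09° ≈ 147.91° is rejected.)

B = 32.09°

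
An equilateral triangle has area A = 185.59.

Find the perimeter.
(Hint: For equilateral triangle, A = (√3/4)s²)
A = (√3/4)s²  ⇒  s² = 4A/√3 = 4·185.59/√3 = 742.36/1.73205 ≈ 428.602
s ≈ √428.602 ≈ 20.7027
Perimeter = 3s ≈ 3·20.7027 ≈ 62.1081

Perimeter = 62.11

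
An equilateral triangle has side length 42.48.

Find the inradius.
r = Area/s with s the semi-perimeter.
Area = (√3/4)·42.48² = (√3/4)·1804.5504 ≈ 0.433013·1804.5504 ≈ 781.393
s = 3·42.48/2 = 63.72
r ≈ 781.393/63.72 ≈ 12.2629
(Equivalently r = side/(2√3) = 42.48/3.4641 ≈ 12.2629.)

r = 12.26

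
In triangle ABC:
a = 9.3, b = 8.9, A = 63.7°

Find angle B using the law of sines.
a/sin(A) = b/sin(B)  ⇒  sin(B) = b·sin(A)/a = 8.9·sin(63.7°)/9.3
sin(63.7°) ≈ 0.896486
sin(B) ≈ 8.9·0.896486/9.3 ≈ 7.97873/9.3 ≈ 0.857928
B = arcsin(0.857928) ≈ 59.0847°
(Since b ≤ a we need B ≤ A, so the obtuse alternative 180° − 59.0847° ≈ 120.915° is rejected.)

B = 59.08°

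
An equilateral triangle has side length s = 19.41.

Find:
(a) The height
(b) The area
(a) The height splits the triangle into two 30-60-90 halves: h = s·√3/2 = 19.41·1.73205/2 ≈ 33.6191/2 ≈ 16.8096
(b) Area = (√3/4)·s² = (√3/4)·19.41² = (√3/4)·376.7481 ≈ 0.433013·376.7481 ≈ 163.137

Height = 16.81, Area = 163.1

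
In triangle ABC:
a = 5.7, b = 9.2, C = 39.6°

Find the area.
Two sides and the included angle (SAS): A = ½·a·b·sin(C) = ½·5.7·9.2·sin(39.6°)
sin(39.6°) ≈ 0.637424
A ≈ ½·52.44·0.637424 = 26.22·0.637424 ≈ 16.7133

Area = 16.71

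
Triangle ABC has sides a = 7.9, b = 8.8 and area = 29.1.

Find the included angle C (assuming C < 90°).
Area = ½·a·b·sin(C)  ⇒  sin(C) = 2·Area/(a·b) = 2·29.1/(7.9·8.8) = 58.2/69.52 ≈ 0.837169
C = arcsin(0.837169) ≈ 56.8424° (taking the acute solution since C < 90°)

C = 56.84°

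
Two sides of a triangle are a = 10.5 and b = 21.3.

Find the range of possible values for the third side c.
Triangle inequality: |a − b| < c < a + b
|a − b| = |10.5 − 21.3| = 10.8
a + b = 10.5 + 21.3 = 31.8

10.8 < c < 31.8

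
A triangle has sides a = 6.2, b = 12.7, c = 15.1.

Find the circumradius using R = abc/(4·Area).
First find the area with Heron's formula.
s = (6.2 + 12.7 + 15.1)/2 = 17
Area = √(s(s−a)(s−b)(s−c)) = √(17·10.8·4.3·1.9) ≈ √1500.01 ≈ 38.73
abc = 6.2·12.7·15.1 = 1188.974
R = abc/(4·Area) ≈ 1188.974/(4·38.73) = 1188.974/154.92 ≈ 7.67476

R = 7.675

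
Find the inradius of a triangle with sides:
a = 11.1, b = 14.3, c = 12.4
r = Area/s where s is the semi-perimeter.
s = (11.1 + 14.3 + 12.4)/2 = 37.8/2 = 18.9
Area = √(s(s−a)(s−b)(s−c)) = √(18.9·7.8·4.6·6.5) ≈ √4407.86 ≈ 66.3917
r ≈ 66.3917/18.9 ≈ 3.51279

r = 3.513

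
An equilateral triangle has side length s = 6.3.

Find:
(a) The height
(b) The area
(a) The height splits the triangle into two 30-60-90 halves: h = s·√3/2 = 6.3·1.73205/2 ≈ 10.9119/2 ≈ 5.45596
(b) Area = (√3/4)·s² = (√3/4)·6.3² = (√3/4)·39.69 ≈ 0.433013·39.69 ≈ 17.1863

Height = 5.456, Area = 17.19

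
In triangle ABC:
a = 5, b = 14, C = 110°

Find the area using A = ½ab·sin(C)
A = ½·a·b·sin(C) = ½·5·14·sin(110°)
sin(110°) ≈ 0.939693
A ≈ ½·70·0.939693 = 35·0.939693 ≈ 32.8892

Area = 32.89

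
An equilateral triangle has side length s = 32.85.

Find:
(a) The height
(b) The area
(a) The height splits the triangle into two 30-60-90 halves: h = s·√3/2 = 32.85·1.73205/2 ≈ 56.8979/2 ≈ 28.4489
(b) Area = (√3/4)·s² = (√3/4)·32.85² = (√3/4)·1079.1225 ≈ 0.433013·1079.1225 ≈ 467.274

Height = 28.45, Area = 467.3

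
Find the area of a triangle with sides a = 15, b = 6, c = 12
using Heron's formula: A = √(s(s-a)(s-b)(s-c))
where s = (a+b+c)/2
s = (15 + 6 + 12)/2 = 33/2 = 16.5
s − a = 1.5, s − b = 10.5, s − c = 4.5
s(s−a)(s−b)(s−c) = 16.5·1.5·10.5·4.5 = 1169.4375
Area = √1169.4375 ≈ 34.197

s = 16.5, Area = 34.2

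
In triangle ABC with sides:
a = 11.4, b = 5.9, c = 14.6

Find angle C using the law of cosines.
c² = a² + b² − 2ab·cos(C)  ⇒  cos(C) = (a² + b² − c²)/(2ab)
cos(C) = (11.4² + 5.9² − 14.6²)/(2·11.4·5.9) = (129.96 + 34.81 − 213.16)/134.52 = -48.39/134.52 ≈ -0.359723
C = arccos(-0.359723) ≈ 111.083°

C = 111.1°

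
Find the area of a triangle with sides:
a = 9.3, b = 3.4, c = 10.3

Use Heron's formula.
s = (9.3 + 3.4 + 10.3)/2 = 23/2 = 11.5
s − a = 2.2, s − b = 8.1, s − c = 1.2
s(s−a)(s−b)(s−c) = 11.5·2.2·8.1·1.2 ≈ 245.916
Area = √245.916 ≈ 15.6817

Area = 15.68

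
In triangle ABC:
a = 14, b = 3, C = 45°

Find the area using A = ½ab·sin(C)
A = ½·a·b·sin(C) = ½·14·3·sin(45°)
sin(45°) ≈ 0.707107
A ≈ ½·42·0.707107 = 21·0.707107 ≈ 14.8492

Area = 14.85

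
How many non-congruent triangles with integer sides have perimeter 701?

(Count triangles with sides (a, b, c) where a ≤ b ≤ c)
Let a ≤ b ≤ c with a + b + c = 701. The only binding inequality is a + b > c, i.e. 701 − c > c, so c < 701/2; and c ≥ 701/3 since c is the largest side.
So 234 ≤ c ≤ 350. For each c, b runs from ⌈(701 − c)/2⌉ up to c (then a = 701 − b − c satisfies 1 ≤ a ≤ b automatically), giving c − ⌈(701 − c)/2⌉ + 1 choices.
Summing over c: 1 + 3 + 4 + 6 + … + 174 + 175  (117 terms, c = 234, …, 350) = 10325
Check (closed form: nearest integer to p²/48 for even p, (p+3)²/48 for odd p): (701+3)²/48 = 704²/48 = 495616/48 ≈ 10325.33 → 10325

10325 triangles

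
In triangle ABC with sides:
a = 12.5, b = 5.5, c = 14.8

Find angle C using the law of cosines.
c² = a² + b² − 2ab·cos(C)  ⇒  cos(C) = (a² + b² − c²)/(2ab)
cos(C) = (12.5² + 5.5² − 14.8²)/(2·12.5·5.5) = (156.25 + 30.25 − 219.04)/137.5 = -32.54/137.5 ≈ -0.236655
C = arccos(-0.236655) ≈ 103.689°

C = 103.7°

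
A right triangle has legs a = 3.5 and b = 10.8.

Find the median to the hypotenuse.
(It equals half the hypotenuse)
Hypotenuse c = √(a² + b²) = √(12.25 + 116.64) = √128.89 ≈ 11.353
Median to hypotenuse = c/2 ≈ 11.353/2 ≈ 5.67649

Median = 5.676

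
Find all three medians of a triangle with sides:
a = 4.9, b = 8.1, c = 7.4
Median formula: m_a = ½√(2b² + 2c² − a²) (and cyclically). a² = 24.01, b² = 65.61, c² = 54.76.
m_a = ½√(2·65.61 + 2·54.76 − 24.01) = ½√216.73 ≈ ½·14.7218 ≈ 7.36088
m_b = ½√(2·24.01 + 2·54.76 − 65.61) = ½√91.93 ≈ ½·9.58801 ≈ 4.79401
m_c = ½√(2·24.01 + 2·65.61 − 54.76) = ½√124.48 ≈ ½·11.1571 ≈ 5.57853

m_a = 7.361, m_b = 4.794, m_c = 5.579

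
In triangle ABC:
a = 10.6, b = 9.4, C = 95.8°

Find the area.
Two sides and the included angle (SAS): A = ½·a·b·sin(C) = ½·10.6·9.4·sin(95.8°)
sin(95.8°) ≈ 0.994881
A ≈ ½·99.64·0.994881 = 49.82·0.994881 ≈ 49.565

Area = 49.56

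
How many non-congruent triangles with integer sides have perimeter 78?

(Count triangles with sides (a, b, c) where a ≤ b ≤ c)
Let a ≤ b ≤ c with a + b + c = 78. The only binding inequality is a + b > c, i.e. 78 − c > c, so c < 78/2; and c ≥ 78/3 since c is the largest side.
So 26 ≤ c ≤ 38. For each c, b runs from ⌈(78 − c)/2⌉ up to c (then a = 78 − b − c satisfies 1 ≤ a ≤ b automatically), giving c − ⌈(78 − c)/2⌉ + 1 choices.
Summing over c: 1 + 2 + 4 + 5 + … + 17 + 19  (13 terms, c = 26, …, 38) = 127
Check (closed form: nearest integer to p²/48 for even p, (p+3)²/48 for odd p): 78²/48 = 6084/48 ≈ 126.75 → 127

127 triangles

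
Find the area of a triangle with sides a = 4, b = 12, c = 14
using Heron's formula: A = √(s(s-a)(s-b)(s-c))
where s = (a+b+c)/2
s = (4 + 12 + 14)/2 = 30/2 = 15
s − a = 11, s − b = 3, s − c = 1
s(s−a)(s−b)(s−c) = 15·11·3·1 = 495
Area = √495 ≈ 22.2486

s = 15.0, Area = 22.25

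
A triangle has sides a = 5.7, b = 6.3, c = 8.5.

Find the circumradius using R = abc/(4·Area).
First find the area with Heron's formula.
s = (5.7 + 6.3 + 8.5)/2 = 10.25
Area = √(s(s−a)(s−b)(s−c)) = √(10.25·4.55·3.95·1.75) ≈ √322.382 ≈ 17.955
abc = 5.7·6.3·8.5 = 305.235
R = abc/(4·Area) ≈ 305.235/(4·17.955) = 305.235/71.82 ≈ 4.25

R = 4.25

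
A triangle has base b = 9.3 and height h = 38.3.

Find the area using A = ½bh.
A = ½·b·h = ½·9.3·38.3 = ½·356.19 = 178.095

Area = 178.095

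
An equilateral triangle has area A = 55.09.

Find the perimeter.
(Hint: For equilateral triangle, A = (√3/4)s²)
A = (√3/4)s²  ⇒  s² = 4A/√3 = 4·55.09/√3 = 220.36/1.73205 ≈ 127.225
s ≈ √127.225 ≈ 11.2794
Perimeter = 3s ≈ 3·11.2794 ≈ 33.8382

Perimeter = 33.84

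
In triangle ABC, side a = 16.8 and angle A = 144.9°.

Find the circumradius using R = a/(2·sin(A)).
R = a/(2·sin(A)) = 16.8/(2·sin(144.9°))
sin(144.9°) ≈ 0.575005
R ≈ 16.8/(2·0.575005) = 16.8/1.15001 ≈ 14.6086

R = 14.61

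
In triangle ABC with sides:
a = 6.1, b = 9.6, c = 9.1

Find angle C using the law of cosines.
c² = a² + b² − 2ab·cos(C)  ⇒  cos(C) = (a² + b² − c²)/(2ab)
cos(C) = (6.1² + 9.6² − 9.1²)/(2·6.1·9.6) = (37.21 + 92.16 − 82.81)/117.12 = 46.56/117.12 ≈ 0.397541
C = arccos(0.397541) ≈ 66.5755°

C = 66.58°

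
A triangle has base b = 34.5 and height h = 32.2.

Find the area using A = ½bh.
A = ½·b·h = ½·34.5·32.2 = ½·1110.9 = 555.45

Area = 555.45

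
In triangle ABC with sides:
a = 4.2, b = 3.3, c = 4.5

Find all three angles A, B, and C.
Law of cosines for each angle (a² = 17.64, b² = 10.89, c² = 20.25):
cos(A) = (b² + c² − a²)/(2bc) = (10.89 + 20.25 − 17.64)/(2·3.3·4.5) = 13.5/29.7 ≈ 0.454545  ⇒  A ≈ 62.9643°
cos(B) = (a² + c² − b²)/(2ac) = (17.64 + 20.25 − 10.89)/(2·4.2·4.5) = 27/37.8 ≈ 0.714286  ⇒  B ≈ 44.4153°
cos(C) = (a² + b² − c²)/(2ab) = (17.64 + 10.89 − 20.25)/(2·4.2·3.3) = 8.28/27.72 ≈ 0.298701  ⇒  C ≈ 72.6204°
Check: A + B + C ≈ 180°

A = 62.96°, B = 44.42°, C = 72.62°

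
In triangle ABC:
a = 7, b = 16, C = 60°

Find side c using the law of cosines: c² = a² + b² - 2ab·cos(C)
c² = 7² + 16² − 2·7·16·cos(60°)
cos(60°) ≈ 0.5
c² ≈ 49 + 256 − 224·(0.5) ≈ 305 − 112 ≈ 193
c ≈ √193 ≈ 13.8924

c = 13.89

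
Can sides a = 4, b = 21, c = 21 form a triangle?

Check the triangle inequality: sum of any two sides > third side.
a + b vs c: 4 + 21 = 25 > 21  ✓
a + c vs b: 4 + 21 = 25 > 21  ✓
b + c vs a: 21 + 21 = 42 > 4  ✓

Yes, triangle inequality satisfied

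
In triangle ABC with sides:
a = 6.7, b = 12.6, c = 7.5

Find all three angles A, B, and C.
Law of cosines for each angle (a² = 44.89, b² = 158.76, c² = 56.25):
cos(A) = (b² + c² − a²)/(2bc) = (158.76 + 56.25 − 44.89)/(2·12.6·7.5) = 170.12/189 ≈ 0.900106  ⇒  A ≈ 25.828°
cos(B) = (a² + c² − b²)/(2ac) = (44.89 + 56.25 − 158.76)/(2·6.7·7.5) = -57.62/100.5 ≈ -0.573333  ⇒  B ≈ 124.983°
cos(C) = (a² + b² − c²)/(2ab) = (44.89 + 158.76 − 56.25)/(2·6.7·12.6) = 147.4/168.84 ≈ 0.873016  ⇒  C ≈ 29.189°
Check: A + B + C ≈ 180°

A = 25.83°, B = 125°, C = 29.19°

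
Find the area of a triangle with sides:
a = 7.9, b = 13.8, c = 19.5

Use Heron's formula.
s = (7.9 + 13.8 + 19.5)/2 = 41.2/2 = 20.6
s − a = 12.7, s − b = 6.8, s − c = 1.1
s(s−a)(s−b)(s−c) = 20.6·12.7·6.8·1.1 ≈ 1956.92
Area = √1956.92 ≈ 44.2371

Area = 44.24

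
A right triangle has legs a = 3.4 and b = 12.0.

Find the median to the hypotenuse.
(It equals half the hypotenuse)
Hypotenuse c = √(a² + b²) = √(11.56 + 144) = √155.56 ≈ 12.4724
Median to hypotenuse = c/2 ≈ 12.4724/2 ≈ 6.23618

Median = 6.236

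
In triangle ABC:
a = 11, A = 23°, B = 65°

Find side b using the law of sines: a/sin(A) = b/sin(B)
a/sin(A) = b/sin(B)  ⇒  b = a·sin(B)/sin(A) = 11·sin(65°)/sin(23°)
sin(65°) ≈ 0.906308, sin(23°) ≈ 0.390731
b ≈ 11·0.906308/0.390731 ≈ 9.96939/0.390731 ≈ 25.5147

b = 25.51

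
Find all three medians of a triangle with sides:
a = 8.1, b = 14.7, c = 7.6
Median formula: m_a = ½√(2b² + 2c² − a²) (and cyclically). a² = 65.61, b² = 216.09, c² = 57.76.
m_a = ½√(2·216.09 + 2·57.76 − 65.61) = ½√482.09 ≈ ½·21.9565 ≈ 10.9783
m_b = ½√(2·65.61 + 2·57.76 − 216.09) = ½√30.65 ≈ ½·5.53624 ≈ 2.76812
m_c = ½√(2·65.61 + 2·216.09 − 57.76) = ½√505.64 ≈ ½·22.4864 ≈ 11.2432

m_a = 10.98, m_b = 2.768, m_c = 11.24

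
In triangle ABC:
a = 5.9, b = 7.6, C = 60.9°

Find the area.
Two sides and the included angle (SAS): A = ½·a·b·sin(C) = ½·5.9·7.6·sin(60.9°)
sin(60.9°) ≈ 0.873772
A ≈ ½·44.84·0.873772 = 22.42·0.873772 ≈ 19.59

Area = 19.59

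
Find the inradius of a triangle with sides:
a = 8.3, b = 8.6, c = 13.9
r = Area/s where s is the semi-perimeter.
s = (8.3 + 8.6 + 13.9)/2 = 30.8/2 = 15.4
Area = √(s(s−a)(s−b)(s−c)) = √(15.4·7.1·6.8·1.5) ≈ √1115.27 ≈ 33.3956
r ≈ 33.3956/15.4 ≈ 2.16855

r = 2.169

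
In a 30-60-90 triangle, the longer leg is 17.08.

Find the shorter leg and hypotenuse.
In a 30-60-90 triangle the sides are in ratio 1 : √3 : 2, so short leg = long leg/√3 and hypotenuse = 2·(short leg).
Short leg = 17.08/√3 ≈ 17.08/1.73205 ≈ 9.86114
Hypotenuse = 2·9.86114 ≈ 19.7223

Short leg = 9.861, Hypotenuse = 19.72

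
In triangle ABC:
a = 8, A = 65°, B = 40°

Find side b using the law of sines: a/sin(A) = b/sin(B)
a/sin(A) = b/sin(B)  ⇒  b = a·sin(B)/sin(A) = 8·sin(40°)/sin(65°)
sin(40°) ≈ 0.642788, sin(65°) ≈ 0.906308
b ≈ 8·0.642788/0.906308 ≈ 5.1423/0.906308 ≈ 5.6739

b = 5.674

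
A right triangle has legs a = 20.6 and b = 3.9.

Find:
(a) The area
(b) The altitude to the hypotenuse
(a) The legs are perpendicular, so Area = ½·a·b = ½·20.6·3.9 = ½·80.34 = 40.17
(b) Hypotenuse c = √(a² + b²) = √(424.36 + 15.21) = √439.57 ≈ 20.9659
    Area = ½·c·h_c  ⇒  h_c = 2·Area/c = 80.34/20.9659 ≈ 3.83193

Area = 40.17, h_c = 3.832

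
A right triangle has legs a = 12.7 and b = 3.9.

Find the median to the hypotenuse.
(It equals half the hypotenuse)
Hypotenuse c = √(a² + b²) = √(161.29 + 15.21) = √176.5 ≈ 13.2853
Median to hypotenuse = c/2 ≈ 13.2853/2 ≈ 6.64267

Median = 6.643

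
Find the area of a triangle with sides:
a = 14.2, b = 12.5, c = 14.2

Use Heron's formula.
s = (14.2 + 12.5 + 14.2)/2 = 40.9/2 = 20.45
s − a = 6.25, s − b = 7.95, s − c = 6.25
s(s−a)(s−b)(s−c) = 20.45·6.25·7.95·6.25 ≈ 6350.68
Area = √6350.68 ≈ 79.6912

Area = 79.69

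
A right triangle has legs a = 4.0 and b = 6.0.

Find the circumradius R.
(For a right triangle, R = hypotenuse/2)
Hypotenuse c = √(a² + b²) = √(16 + 36) = √52 ≈ 7.2111
R = c/2 ≈ 7.2111/2 ≈ 3.60555

R = 3.606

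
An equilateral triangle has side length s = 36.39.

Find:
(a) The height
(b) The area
(a) The height splits the triangle into two 30-60-90 halves: h = s·√3/2 = 36.39·1.73205/2 ≈ 63.0293/2 ≈ 31.5147
(b) Area = (√3/4)·s² = (√3/4)·36.39² = (√3/4)·1324.2321 ≈ 0.433013·1324.2321 ≈ 573.409

Height = 31.51, Area = 573.4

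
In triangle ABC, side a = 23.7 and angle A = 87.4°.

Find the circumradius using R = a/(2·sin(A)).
R = a/(2·sin(A)) = 23.7/(2·sin(87.4°))
sin(87.4°) ≈ 0.998971
R ≈ 23.7/(2·0.998971) = 23.7/1.99794 ≈ 11.8622

R = 11.86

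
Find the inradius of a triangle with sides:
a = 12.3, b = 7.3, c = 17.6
r = Area/s where s is the semi-perimeter.
s = (12.3 + 7.3 + 17.6)/2 = 37.2/2 = 18.6
Area = √(s(s−a)(s−b)(s−c)) = √(18.6·6.3·11.3·1) ≈ √1324.13 ≈ 36.3887
r ≈ 36.3887/18.6 ≈ 1.95638

r = 1.956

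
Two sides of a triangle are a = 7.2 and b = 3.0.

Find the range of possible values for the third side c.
Triangle inequality: |a − b| < c < a + b
|a − b| = |7.2 − 3.0| = 4.2
a + b = 7.2 + 3.0 = 10.2

4.2 < c < 10.2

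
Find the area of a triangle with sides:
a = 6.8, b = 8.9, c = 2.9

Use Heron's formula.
s = (6.8 + 8.9 + 2.9)/2 = 18.6/2 = 9.3
s − a = 2.5, s − b = 0.4, s − c = 6.4
s(s−a)(s−b)(s−c) = 9.3·2.5·0.4·6.4 ≈ 59.52
Area = √59.52 ≈ 7.71492

Area = 7.715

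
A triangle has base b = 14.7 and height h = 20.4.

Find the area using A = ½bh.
A = ½·b·h = ½·14.7·20.4 = ½·299.88 = 149.94

Area = 149.94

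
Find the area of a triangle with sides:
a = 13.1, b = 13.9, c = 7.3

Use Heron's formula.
s = (13.1 + 13.9 + 7.3)/2 = 34.3/2 = 17.15
s − a = 4.05, s − b = 3.25, s − c = 9.85
s(s−a)(s−b)(s−c) = 17.15·4.05·3.25·9.85 ≈ 2223.51
Area = √2223.51 ≈ 47.1541

Area = 47.15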